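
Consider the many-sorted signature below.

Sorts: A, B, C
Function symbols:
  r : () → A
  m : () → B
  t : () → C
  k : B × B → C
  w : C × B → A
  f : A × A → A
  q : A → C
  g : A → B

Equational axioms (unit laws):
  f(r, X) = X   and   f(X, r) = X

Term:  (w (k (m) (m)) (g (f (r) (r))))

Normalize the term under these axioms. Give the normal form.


1. (w (k (m) (m)) (g (f (r) (r))))  →  (w (k (m) (m)) (g (r)))

normal form = (w (k (m) (m)) (g (r)))


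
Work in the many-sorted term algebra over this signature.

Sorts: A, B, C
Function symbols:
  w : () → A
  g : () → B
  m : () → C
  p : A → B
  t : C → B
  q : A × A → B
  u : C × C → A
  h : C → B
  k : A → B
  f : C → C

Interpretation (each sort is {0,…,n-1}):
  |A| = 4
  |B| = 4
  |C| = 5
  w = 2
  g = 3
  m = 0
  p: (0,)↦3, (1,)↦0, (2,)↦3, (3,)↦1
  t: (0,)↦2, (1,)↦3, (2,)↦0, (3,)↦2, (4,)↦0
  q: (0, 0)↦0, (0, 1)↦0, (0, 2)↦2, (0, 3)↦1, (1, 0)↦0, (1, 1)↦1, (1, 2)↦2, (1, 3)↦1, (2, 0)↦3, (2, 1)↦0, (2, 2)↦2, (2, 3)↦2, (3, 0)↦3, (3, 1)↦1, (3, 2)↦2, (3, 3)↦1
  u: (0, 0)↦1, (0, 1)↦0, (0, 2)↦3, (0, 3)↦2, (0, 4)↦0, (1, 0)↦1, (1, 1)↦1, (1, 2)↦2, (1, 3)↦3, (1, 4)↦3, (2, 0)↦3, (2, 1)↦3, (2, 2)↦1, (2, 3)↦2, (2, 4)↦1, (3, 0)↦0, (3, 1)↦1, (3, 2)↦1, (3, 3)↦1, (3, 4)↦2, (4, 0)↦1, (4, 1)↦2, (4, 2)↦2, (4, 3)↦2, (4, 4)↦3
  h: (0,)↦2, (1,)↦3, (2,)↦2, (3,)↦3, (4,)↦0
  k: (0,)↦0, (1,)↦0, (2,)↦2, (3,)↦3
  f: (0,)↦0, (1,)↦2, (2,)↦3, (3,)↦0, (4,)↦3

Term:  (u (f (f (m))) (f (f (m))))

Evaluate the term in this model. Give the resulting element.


  m = 0
  (f (m)) = f(0,) = 0
  (f (f (m))) = f(0,) = 0
  m = 0
  (f (m)) = f(0,) = 0
  (f (f (m))) = f(0,) = 0
  (u (f (f (m))) (f (f (m)))) = u(0, 0) = 1

value = 1


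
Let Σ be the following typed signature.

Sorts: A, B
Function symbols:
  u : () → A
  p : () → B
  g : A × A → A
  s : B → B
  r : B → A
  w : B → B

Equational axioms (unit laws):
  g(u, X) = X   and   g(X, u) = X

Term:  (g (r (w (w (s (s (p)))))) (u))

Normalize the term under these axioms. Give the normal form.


1. (g (r (w (w (s (s (p)))))) (u))  →  (r (w (w (s (s (p))))))

normal form = (r (w (w (s (s (p))))))


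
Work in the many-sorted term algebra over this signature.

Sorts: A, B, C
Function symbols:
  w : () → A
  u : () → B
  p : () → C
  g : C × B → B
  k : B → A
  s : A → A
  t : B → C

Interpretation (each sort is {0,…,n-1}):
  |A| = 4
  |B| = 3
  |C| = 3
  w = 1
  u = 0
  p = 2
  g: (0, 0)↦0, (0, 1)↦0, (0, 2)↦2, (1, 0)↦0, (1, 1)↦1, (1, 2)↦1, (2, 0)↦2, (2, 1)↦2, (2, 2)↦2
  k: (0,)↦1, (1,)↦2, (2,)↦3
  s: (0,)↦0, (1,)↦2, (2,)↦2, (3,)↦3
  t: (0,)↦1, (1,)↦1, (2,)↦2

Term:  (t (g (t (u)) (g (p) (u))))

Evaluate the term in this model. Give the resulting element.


  u = 0
  (t (u)) = t(0,) = 1
  p = 2
  u = 0
  (g (p) (u)) = g(2, 0) = 2
  (g (t (u)) (g (p) (u))) = g(1, 2) = 1
  (t (g (t (u)) (g (p) (u)))) = t(1,) = 1

value = 1


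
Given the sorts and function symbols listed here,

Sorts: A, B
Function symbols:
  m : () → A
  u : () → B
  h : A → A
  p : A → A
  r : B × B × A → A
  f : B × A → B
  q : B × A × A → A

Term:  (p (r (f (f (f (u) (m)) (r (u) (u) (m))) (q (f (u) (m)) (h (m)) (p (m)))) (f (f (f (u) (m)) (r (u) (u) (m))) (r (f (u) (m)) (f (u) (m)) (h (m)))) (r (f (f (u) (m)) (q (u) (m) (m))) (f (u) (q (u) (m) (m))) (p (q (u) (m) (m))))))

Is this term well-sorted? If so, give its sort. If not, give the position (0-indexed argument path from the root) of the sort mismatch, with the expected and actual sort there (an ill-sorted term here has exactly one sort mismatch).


well-sorted; sort = A

          (u) : B
          (m) : A
        (f (u) (m)) : B
          (u) : B
          (u) : B
          (m) : A
        (r (u) (u) (m)) : A
      (f (f (u) (m)) (r (u) (u) (m))) : B
          (u) : B
          (m) : A
        (f (u) (m)) : B
          (m) : A
        (h (m)) : A
          (m) : A
        (p (m)) : A
      (q (f (u) (m)) (h (m)) (p (m))) : A
    (f (f (f (u) (m)) (r (u) (u) (m))) (q (f (u) (m)) (h (m)) (p (m)))) : B
          (u) : B
          (m) : A
        (f (u) (m)) : B
          (u) : B
          (u) : B
          (m) : A
        (r (u) (u) (m)) : A
      (f (f (u) (m)) (r (u) (u) (m))) : B
          (u) : B
          (m) : A
        (f (u) (m)) : B
          (u) : B
          (m) : A
        (f (u) (m)) : B
          (m) : A
        (h (m)) : A
      (r (f (u) (m)) (f (u) (m)) (h (m))) : A
    (f (f (f (u) (m)) (r (u) (u) (m))) (r (f (u) (m)) (f (u) (m)) (h (m)))) : B
          (u) : B
          (m) : A
        (f (u) (m)) : B
          (u) : B
          (m) : A
          (m) : A
        (q (u) (m) (m)) : A
      (f (f (u) (m)) (q (u) (m) (m))) : B
        (u) : B
          (u) : B
          (m) : A
          (m) : A
        (q (u) (m) (m)) : A
      (f (u) (q (u) (m) (m))) : B
          (u) : B
          (m) : A
          (m) : A
        (q (u) (m) (m)) : A
      (p (q (u) (m) (m))) : A
    (r (f (f (u) (m)) (q (u) (m) (m))) (f (u) (q (u) (m) (m))) (p (q (u) (m) (m)))) : A
  (r (f (f (f (u) (m)) (r (u) (u) (m))) (q (f (u) (m)) (h (m)) (p (m)))) (f (f (f (u) (m)) (r (u) (u) (m))) (r (f (u) (m)) (f (u) (m)) (h (m)))) (r (f (f (u) (m)) (q (u) (m) (m))) (f (u) (q (u) (m) (m))) (p (q (u) (m) (m))))) : A
(p (r (f (f (f (u) (m)) (r (u) (u) (m))) (q (f (u) (m)) (h (m)) (p (m)))) (f (f (f (u) (m)) (r (u) (u) (m))) (r (f (u) (m)) (f (u) (m)) (h (m)))) (r (f (f (u) (m)) (q (u) (m) (m))) (f (u) (q (u) (m) (m))) (p (q (u) (m) (m)))))) : A


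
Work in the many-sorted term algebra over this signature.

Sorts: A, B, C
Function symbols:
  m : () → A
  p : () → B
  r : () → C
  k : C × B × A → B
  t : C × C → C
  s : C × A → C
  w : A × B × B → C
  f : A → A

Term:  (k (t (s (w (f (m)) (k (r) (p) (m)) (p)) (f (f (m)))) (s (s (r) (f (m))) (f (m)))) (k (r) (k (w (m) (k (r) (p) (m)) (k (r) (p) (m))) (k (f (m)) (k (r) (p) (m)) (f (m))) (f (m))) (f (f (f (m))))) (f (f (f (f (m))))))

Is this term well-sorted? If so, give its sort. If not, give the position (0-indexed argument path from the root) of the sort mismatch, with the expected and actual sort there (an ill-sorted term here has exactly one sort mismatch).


          (m) : A
        (f (m)) : A
          (r) : C
          (p) : B
          (m) : A
        (k (r) (p) (m)) : B
        (p) : B
      (w (f (m)) (k (r) (p) (m)) (p)) : C
          (m) : A
        (f (m)) : A
      (f (f (m))) : A
    (s (w (f (m)) (k (r) (p) (m)) (p)) (f (f (m)))) : C
        (r) : C
          (m) : A
        (f (m)) : A
      (s (r) (f (m))) : C
        (m) : A
      (f (m)) : A
    (s (s (r) (f (m))) (f (m))) : C
  (t (s (w (f (m)) (k (r) (p) (m)) (p)) (f (f (m)))) (s (s (r) (f (m))) (f (m)))) : C
    (r) : C
        (m) : A
          (r) : C
          (p) : B
          (m) : A
        (k (r) (p) (m)) : B
          (r) : C
          (p) : B
          (m) : A
        (k (r) (p) (m)) : B
      (w (m) (k (r) (p) (m)) (k (r) (p) (m))) : C
          (m) : A
        (f (m)) : A
          (r) : C
          (p) : B
          (m) : A
        (k (r) (p) (m)) : B
          (m) : A
        (f (m)) : A
      (k (f (m)) (k (r) (p) (m)) (f (m))) : ✗ arg 0 at [1, 1, 1, 0] has sort A, expected C
        (m) : A
      (f (m)) : A
          (m) : A
        (f (m)) : A
      (f (f (m))) : A
    (f (f (f (m)))) : A
          (m) : A
        (f (m)) : A
      (f (f (m))) : A
    (f (f (f (m)))) : A
  (f (f (f (f (m))))) : A

ill-sorted at position [1, 1, 1, 0]: expected C, got A


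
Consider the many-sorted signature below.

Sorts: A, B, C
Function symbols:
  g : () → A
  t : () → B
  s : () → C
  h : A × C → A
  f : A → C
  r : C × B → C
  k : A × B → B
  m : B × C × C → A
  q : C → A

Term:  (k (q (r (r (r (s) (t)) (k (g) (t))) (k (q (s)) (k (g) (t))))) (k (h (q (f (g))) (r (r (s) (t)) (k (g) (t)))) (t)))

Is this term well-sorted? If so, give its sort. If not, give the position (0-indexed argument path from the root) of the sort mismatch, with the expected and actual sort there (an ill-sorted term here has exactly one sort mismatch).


well-sorted; sort = B

          (s) : C
          (t) : B
        (r (s) (t)) : C
          (g) : A
          (t) : B
        (k (g) (t)) : B
      (r (r (s) (t)) (k (g) (t))) : C
          (s) : C
        (q (s)) : A
          (g) : A
          (t) : B
        (k (g) (t)) : B
      (k (q (s)) (k (g) (t))) : B
    (r (r (r (s) (t)) (k (g) (t))) (k (q (s)) (k (g) (t)))) : C
  (q (r (r (r (s) (t)) (k (g) (t))) (k (q (s)) (k (g) (t))))) : A
          (g) : A
        (f (g)) : C
      (q (f (g))) : A
          (s) : C
          (t) : B
        (r (s) (t)) : C
          (g) : A
          (t) : B
        (k (g) (t)) : B
      (r (r (s) (t)) (k (g) (t))) : C
    (h (q (f (g))) (r (r (s) (t)) (k (g) (t)))) : A
    (t) : B
  (k (h (q (f (g))) (r (r (s) (t)) (k (g) (t)))) (t)) : B
(k (q (r (r (r (s) (t)) (k (g) (t))) (k (q (s)) (k (g) (t))))) (k (h (q (f (g))) (r (r (s) (t)) (k (g) (t)))) (t))) : B


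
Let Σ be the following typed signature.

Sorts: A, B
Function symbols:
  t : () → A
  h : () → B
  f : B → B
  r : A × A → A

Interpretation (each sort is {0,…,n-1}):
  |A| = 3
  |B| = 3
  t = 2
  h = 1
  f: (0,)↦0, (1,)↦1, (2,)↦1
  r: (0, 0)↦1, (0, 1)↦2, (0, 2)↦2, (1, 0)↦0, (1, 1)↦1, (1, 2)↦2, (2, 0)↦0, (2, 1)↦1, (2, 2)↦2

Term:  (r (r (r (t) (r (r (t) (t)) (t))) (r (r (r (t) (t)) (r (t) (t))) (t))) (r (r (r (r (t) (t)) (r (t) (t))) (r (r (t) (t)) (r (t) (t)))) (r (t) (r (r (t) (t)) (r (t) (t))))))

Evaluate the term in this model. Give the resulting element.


value = 2

  t = 2
  t = 2
  t = 2
  (r (t) (t)) = r(2, 2) = 2
  t = 2
  (r (r (t) (t)) (t)) = r(2, 2) = 2
  (r (t) (r (r (t) (t)) (t))) = r(2, 2) = 2
  t = 2
  t = 2
  (r (t) (t)) = r(2, 2) = 2
  t = 2
  t = 2
  (r (t) (t)) = r(2, 2) = 2
  (r (r (t) (t)) (r (t) (t))) = r(2, 2) = 2
  t = 2
  (r (r (r (t) (t)) (r (t) (t))) (t)) = r(2, 2) = 2
  (r (r (t) (r (r (t) (t)) (t))) (r (r (r (t) (t)) (r (t) (t))) (t))) = r(2, 2) = 2
  t = 2
  t = 2
  (r (t) (t)) = r(2, 2) = 2
  t = 2
  t = 2
  (r (t) (t)) = r(2, 2) = 2
  (r (r (t) (t)) (r (t) (t))) = r(2, 2) = 2
  t = 2
  t = 2
  (r (t) (t)) = r(2, 2) = 2
  t = 2
  t = 2
  (r (t) (t)) = r(2, 2) = 2
  (r (r (t) (t)) (r (t) (t))) = r(2, 2) = 2
  (r (r (r (t) (t)) (r (t) (t))) (r (r (t) (t)) (r (t) (t)))) = r(2, 2) = 2
  t = 2
  t = 2
  t = 2
  (r (t) (t)) = r(2, 2) = 2
  t = 2
  t = 2
  (r (t) (t)) = r(2, 2) = 2
  (r (r (t) (t)) (r (t) (t))) = r(2, 2) = 2
  (r (t) (r (r (t) (t)) (r (t) (t)))) = r(2, 2) = 2
  (r (r (r (r (t) (t)) (r (t) (t))) (r (r (t) (t)) (r (t) (t)))) (r (t) (r (r (t) (t)) (r (t) (t))))) = r(2, 2) = 2
  (r (r (r (t) (r (r (t) (t)) (t))) (r (r (r (t) (t)) (r (t) (t))) (t))) (r (r (r (r (t) (t)) (r (t) (t))) (r (r (t) (t)) (r (t) (t)))) (r (t) (r (r (t) (t)) (r (t) (t)))))) = r(2, 2) = 2


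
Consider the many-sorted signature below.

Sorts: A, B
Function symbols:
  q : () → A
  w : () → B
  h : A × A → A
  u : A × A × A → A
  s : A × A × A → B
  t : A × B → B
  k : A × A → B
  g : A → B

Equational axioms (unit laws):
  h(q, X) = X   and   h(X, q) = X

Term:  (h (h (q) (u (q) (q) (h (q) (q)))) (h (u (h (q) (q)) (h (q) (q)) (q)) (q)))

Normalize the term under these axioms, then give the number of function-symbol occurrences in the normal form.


1. (h (h (q) (u (q) (q) (h (q) (q)))) (h (u (h (q) (q)) (h (q) (q)) (q)) (q)))  →  (h (u (q) (q) (h (q) (q))) (h (u (h (q) (q)) (h (q) (q)) (q)) (q)))
2. (h (u (q) (q) (h (q) (q))) (h (u (h (q) (q)) (h (q) (q)) (q)) (q)))  →  (h (u (q) (q) (q)) (h (u (h (q) (q)) (h (q) (q)) (q)) (q)))
3. (h (u (q) (q) (q)) (h (u (h (q) (q)) (h (q) (q)) (q)) (q)))  →  (h (u (q) (q) (q)) (u (h (q) (q)) (h (q) (q)) (q)))
4. (h (u (q) (q) (q)) (u (h (q) (q)) (h (q) (q)) (q)))  →  (h (u (q) (q) (q)) (u (q) (h (q) (q)) (q)))
5. (h (u (q) (q) (q)) (u (q) (h (q) (q)) (q)))  →  (h (u (q) (q) (q)) (u (q) (q) (q)))
normal form: (h (u (q) (q) (q)) (u (q) (q) (q)))

size = 9


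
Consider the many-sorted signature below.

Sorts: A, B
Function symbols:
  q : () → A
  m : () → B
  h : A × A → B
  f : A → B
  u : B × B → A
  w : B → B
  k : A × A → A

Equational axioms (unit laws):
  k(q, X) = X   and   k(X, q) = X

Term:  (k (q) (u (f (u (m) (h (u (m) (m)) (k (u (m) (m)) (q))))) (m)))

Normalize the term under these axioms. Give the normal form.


1. (k (q) (u (f (u (m) (h (u (m) (m)) (k (u (m) (m)) (q))))) (m)))  →  (u (f (u (m) (h (u (m) (m)) (k (u (m) (m)) (q))))) (m))
2. (u (f (u (m) (h (u (m) (m)) (k (u (m) (m)) (q))))) (m))  →  (u (f (u (m) (h (u (m) (m)) (u (m) (m))))) (m))

normal form = (u (f (u (m) (h (u (m) (m)) (u (m) (m))))) (m))


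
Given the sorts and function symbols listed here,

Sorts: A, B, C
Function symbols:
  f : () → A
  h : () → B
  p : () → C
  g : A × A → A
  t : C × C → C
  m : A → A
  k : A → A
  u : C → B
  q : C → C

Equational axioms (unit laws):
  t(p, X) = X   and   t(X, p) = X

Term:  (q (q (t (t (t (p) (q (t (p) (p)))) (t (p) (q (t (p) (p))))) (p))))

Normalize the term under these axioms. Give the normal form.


1. (q (q (t (t (t (p) (q (t (p) (p)))) (t (p) (q (t (p) (p))))) (p))))  →  (q (q (t (t (p) (q (t (p) (p)))) (t (p) (q (t (p) (p)))))))
2. (q (q (t (t (p) (q (t (p) (p)))) (t (p) (q (t (p) (p)))))))  →  (q (q (t (q (t (p) (p))) (t (p) (q (t (p) (p)))))))
3. (q (q (t (q (t (p) (p))) (t (p) (q (t (p) (p)))))))  →  (q (q (t (q (p)) (t (p) (q (t (p) (p)))))))
4. (q (q (t (q (p)) (t (p) (q (t (p) (p)))))))  →  (q (q (t (q (p)) (q (t (p) (p))))))
5. (q (q (t (q (p)) (q (t (p) (p))))))  →  (q (q (t (q (p)) (q (p)))))

normal form = (q (q (t (q (p)) (q (p)))))


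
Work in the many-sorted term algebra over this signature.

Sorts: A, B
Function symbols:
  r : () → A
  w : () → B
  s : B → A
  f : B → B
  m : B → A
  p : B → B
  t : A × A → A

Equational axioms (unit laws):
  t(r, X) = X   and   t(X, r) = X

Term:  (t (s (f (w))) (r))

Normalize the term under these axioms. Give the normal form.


1. (t (s (f (w))) (r))  →  (s (f (w)))

normal form = (s (f (w)))


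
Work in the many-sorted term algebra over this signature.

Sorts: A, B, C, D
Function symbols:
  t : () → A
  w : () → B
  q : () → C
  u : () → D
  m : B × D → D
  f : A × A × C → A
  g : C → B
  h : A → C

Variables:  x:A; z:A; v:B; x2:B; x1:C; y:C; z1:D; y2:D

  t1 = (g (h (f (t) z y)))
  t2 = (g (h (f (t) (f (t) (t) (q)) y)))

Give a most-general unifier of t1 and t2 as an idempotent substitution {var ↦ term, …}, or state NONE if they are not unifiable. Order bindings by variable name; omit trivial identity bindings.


{z ↦ (f (t) (t) (q))}


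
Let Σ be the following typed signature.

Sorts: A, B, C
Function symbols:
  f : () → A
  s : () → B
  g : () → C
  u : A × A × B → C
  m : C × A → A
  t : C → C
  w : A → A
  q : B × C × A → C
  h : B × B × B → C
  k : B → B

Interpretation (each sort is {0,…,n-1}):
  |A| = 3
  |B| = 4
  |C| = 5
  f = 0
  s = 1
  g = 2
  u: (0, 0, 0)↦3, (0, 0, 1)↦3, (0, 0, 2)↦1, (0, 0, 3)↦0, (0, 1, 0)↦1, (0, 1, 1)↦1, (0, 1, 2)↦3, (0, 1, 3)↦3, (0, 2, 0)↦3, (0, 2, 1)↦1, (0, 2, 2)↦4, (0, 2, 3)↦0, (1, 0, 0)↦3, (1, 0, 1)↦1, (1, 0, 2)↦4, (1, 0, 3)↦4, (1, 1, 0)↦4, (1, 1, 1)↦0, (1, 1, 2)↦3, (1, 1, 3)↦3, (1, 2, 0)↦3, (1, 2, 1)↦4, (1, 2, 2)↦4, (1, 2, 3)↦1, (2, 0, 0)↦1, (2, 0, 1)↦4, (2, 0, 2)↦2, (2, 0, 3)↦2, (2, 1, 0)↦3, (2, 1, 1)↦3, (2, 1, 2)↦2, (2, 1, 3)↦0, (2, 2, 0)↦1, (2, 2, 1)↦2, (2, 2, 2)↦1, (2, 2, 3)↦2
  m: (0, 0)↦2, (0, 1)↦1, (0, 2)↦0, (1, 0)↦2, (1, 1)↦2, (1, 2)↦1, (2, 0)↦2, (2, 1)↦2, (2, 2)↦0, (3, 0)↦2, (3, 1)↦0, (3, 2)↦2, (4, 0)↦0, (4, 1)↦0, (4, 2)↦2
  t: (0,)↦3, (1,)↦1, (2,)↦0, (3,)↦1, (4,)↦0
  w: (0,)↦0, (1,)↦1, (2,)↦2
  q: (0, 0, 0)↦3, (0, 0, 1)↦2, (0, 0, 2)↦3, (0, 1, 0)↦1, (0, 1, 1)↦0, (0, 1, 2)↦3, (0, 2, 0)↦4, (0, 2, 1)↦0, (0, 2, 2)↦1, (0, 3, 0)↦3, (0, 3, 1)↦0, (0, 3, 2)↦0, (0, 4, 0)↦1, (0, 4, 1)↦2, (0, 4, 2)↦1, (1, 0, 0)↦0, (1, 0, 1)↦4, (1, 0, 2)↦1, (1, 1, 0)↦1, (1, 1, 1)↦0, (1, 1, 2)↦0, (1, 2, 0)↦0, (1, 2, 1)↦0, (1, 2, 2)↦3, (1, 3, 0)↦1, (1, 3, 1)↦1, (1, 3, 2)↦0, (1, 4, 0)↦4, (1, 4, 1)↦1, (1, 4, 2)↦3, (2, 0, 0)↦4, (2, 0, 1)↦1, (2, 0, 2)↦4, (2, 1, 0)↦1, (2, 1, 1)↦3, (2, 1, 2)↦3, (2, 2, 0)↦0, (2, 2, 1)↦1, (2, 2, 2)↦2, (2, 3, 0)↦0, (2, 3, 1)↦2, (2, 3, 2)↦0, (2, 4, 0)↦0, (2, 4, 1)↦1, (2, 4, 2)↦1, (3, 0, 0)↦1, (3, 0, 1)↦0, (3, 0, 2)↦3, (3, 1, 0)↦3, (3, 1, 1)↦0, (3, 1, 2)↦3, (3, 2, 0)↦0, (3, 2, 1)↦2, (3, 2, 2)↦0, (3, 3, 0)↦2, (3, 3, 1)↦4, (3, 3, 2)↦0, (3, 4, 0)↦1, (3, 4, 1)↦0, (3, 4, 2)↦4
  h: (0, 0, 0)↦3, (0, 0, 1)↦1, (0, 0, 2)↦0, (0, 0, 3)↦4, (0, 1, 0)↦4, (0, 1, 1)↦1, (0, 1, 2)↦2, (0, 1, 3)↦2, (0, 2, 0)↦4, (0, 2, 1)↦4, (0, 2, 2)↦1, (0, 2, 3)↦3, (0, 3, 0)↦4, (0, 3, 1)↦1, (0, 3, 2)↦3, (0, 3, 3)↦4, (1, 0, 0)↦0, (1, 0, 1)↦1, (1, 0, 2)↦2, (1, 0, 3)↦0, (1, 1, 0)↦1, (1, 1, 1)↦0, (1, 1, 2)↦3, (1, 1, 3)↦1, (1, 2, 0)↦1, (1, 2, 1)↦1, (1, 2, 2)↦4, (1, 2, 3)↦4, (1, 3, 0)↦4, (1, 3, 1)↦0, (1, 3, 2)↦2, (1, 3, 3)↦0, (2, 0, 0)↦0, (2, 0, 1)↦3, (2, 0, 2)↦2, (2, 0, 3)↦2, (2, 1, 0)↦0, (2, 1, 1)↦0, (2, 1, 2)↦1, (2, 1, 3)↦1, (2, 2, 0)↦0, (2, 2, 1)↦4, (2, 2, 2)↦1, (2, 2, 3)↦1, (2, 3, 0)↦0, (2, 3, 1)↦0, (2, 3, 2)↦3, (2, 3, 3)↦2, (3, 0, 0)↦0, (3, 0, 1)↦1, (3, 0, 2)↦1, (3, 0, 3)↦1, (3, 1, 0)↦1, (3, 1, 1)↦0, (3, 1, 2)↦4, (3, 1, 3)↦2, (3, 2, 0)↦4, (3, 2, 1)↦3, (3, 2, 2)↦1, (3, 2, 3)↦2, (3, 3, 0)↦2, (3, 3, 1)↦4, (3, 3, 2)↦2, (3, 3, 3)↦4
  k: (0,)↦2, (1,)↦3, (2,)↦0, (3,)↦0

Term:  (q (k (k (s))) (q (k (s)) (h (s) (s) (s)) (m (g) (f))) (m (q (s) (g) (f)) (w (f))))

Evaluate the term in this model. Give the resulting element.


  s = 1
  (k (s)) = k(1,) = 3
  (k (k (s))) = k(3,) = 0
  s = 1
  (k (s)) = k(1,) = 3
  s = 1
  s = 1
  s = 1
  (h (s) (s) (s)) = h(1, 1, 1) = 0
  g = 2
  f = 0
  (m (g) (f)) = m(2, 0) = 2
  (q (k (s)) (h (s) (s) (s)) (m (g) (f))) = q(3, 0, 2) = 3
  s = 1
  g = 2
  f = 0
  (q (s) (g) (f)) = q(1, 2, 0) = 0
  f = 0
  (w (f)) = w(0,) = 0
  (m (q (s) (g) (f)) (w (f))) = m(0, 0) = 2
  (q (k (k (s))) (q (k (s)) (h (s) (s) (s)) (m (g) (f))) (m (q (s) (g) (f)) (w (f)))) = q(0, 3, 2) = 0

value = 0


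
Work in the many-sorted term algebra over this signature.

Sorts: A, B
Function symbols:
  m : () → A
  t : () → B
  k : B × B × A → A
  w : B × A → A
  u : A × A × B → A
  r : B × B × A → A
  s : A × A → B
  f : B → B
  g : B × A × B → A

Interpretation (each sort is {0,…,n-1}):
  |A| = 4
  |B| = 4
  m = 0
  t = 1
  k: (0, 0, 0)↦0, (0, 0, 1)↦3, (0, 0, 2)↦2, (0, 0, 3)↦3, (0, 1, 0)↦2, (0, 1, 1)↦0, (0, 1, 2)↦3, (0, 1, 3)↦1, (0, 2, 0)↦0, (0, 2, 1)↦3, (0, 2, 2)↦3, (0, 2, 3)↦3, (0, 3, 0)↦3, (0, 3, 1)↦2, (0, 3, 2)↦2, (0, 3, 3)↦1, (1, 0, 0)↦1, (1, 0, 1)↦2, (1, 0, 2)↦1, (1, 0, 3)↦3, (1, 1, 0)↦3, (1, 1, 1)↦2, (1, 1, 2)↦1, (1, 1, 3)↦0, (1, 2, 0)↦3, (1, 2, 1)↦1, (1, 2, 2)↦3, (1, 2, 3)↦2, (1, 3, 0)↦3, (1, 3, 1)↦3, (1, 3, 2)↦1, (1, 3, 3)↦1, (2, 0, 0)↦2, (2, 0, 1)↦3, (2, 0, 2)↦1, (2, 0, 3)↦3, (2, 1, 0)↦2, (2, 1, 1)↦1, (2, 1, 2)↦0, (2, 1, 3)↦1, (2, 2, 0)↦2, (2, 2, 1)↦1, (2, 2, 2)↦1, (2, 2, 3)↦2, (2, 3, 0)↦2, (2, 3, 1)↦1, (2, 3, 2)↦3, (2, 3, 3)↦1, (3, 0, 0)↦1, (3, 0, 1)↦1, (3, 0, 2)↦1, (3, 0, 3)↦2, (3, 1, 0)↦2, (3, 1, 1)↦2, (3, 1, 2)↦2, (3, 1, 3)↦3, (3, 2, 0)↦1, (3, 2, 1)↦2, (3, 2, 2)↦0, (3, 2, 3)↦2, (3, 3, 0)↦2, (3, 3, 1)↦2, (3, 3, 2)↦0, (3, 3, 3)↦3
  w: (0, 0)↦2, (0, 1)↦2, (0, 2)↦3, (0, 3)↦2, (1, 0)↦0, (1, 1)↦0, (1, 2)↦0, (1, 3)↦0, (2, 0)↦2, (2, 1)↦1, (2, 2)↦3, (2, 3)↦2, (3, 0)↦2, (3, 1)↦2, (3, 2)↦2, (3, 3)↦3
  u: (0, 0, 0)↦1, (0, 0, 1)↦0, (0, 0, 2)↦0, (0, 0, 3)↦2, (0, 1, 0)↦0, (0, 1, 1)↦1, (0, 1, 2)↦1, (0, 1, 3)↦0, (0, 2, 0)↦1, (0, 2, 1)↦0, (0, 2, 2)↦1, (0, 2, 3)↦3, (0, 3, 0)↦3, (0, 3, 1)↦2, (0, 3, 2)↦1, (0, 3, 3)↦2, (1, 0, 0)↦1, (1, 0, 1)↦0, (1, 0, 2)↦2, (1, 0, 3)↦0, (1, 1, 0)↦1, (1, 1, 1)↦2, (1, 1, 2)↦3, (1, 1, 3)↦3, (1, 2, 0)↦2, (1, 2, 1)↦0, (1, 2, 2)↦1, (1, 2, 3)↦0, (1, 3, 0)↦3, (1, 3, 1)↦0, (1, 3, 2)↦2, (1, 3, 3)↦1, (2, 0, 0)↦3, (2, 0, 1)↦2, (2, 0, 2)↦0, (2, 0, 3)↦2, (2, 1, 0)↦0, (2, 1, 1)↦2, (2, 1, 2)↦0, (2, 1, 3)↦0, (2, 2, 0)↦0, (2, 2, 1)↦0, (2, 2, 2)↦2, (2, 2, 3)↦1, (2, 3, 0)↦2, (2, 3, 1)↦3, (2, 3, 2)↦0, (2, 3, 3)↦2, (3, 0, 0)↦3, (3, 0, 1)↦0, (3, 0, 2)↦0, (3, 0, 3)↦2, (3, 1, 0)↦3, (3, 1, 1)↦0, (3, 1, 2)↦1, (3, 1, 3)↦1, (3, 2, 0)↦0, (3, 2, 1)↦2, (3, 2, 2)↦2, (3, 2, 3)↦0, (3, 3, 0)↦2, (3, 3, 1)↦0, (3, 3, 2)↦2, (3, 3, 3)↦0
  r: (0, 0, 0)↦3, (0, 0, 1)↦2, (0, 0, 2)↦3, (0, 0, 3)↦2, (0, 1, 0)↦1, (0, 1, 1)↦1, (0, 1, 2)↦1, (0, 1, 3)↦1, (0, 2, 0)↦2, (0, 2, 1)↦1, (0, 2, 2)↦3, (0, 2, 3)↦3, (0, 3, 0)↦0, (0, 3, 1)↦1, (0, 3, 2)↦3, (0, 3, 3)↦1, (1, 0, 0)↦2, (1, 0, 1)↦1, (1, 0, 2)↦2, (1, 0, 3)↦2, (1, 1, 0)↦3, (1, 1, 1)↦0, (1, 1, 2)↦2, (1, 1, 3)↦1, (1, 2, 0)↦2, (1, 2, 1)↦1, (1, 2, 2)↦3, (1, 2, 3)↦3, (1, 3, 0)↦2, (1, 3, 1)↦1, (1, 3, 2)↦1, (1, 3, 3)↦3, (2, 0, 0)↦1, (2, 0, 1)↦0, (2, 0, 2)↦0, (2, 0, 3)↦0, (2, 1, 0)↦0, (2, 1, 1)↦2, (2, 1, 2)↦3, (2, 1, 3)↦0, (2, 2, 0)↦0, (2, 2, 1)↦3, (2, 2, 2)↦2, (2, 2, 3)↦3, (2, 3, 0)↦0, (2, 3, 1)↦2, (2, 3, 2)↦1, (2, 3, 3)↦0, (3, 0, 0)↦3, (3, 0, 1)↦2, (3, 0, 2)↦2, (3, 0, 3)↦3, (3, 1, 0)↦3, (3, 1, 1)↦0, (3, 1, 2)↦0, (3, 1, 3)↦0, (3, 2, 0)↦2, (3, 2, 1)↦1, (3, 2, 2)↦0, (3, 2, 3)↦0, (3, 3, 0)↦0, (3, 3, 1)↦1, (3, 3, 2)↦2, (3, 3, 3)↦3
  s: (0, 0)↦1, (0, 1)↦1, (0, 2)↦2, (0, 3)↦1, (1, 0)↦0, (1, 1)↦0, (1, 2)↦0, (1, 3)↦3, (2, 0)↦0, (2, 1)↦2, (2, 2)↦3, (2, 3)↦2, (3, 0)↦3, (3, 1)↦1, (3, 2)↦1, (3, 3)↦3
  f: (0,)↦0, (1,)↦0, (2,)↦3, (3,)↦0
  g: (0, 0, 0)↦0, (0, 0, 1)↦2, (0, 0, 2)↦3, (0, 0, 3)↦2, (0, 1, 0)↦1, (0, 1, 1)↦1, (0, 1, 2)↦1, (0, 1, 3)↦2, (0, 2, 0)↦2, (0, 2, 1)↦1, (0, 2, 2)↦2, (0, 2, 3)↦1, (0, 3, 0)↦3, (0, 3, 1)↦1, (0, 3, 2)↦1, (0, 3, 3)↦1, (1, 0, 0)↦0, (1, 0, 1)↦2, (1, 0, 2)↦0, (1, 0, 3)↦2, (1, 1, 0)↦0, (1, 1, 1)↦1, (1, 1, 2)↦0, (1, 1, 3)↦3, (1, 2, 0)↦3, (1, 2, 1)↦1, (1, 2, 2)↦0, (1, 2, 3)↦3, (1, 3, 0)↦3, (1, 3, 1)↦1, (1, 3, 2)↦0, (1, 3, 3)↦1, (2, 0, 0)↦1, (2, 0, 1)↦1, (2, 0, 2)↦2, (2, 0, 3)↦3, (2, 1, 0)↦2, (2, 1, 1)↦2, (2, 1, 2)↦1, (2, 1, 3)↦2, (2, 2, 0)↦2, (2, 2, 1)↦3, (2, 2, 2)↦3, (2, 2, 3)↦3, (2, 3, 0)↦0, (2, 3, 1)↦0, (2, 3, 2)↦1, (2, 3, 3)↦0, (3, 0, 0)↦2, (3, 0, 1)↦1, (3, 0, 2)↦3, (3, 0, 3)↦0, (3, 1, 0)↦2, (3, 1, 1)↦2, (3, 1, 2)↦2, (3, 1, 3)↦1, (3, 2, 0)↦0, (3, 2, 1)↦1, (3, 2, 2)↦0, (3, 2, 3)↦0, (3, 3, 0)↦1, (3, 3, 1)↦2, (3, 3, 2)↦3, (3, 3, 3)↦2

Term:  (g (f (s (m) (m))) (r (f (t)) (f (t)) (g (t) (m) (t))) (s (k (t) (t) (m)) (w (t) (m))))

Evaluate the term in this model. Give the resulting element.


value = 1

  m = 0
  m = 0
  (s (m) (m)) = s(0, 0) = 1
  (f (s (m) (m))) = f(1,) = 0
  t = 1
  (f (t)) = f(1,) = 0
  t = 1
  (f (t)) = f(1,) = 0
  t = 1
  m = 0
  t = 1
  (g (t) (m) (t)) = g(1, 0, 1) = 2
  (r (f (t)) (f (t)) (g (t) (m) (t))) = r(0, 0, 2) = 3
  t = 1
  t = 1
  m = 0
  (k (t) (t) (m)) = k(1, 1, 0) = 3
  t = 1
  m = 0
  (w (t) (m)) = w(1, 0) = 0
  (s (k (t) (t) (m)) (w (t) (m))) = s(3, 0) = 3
  (g (f (s (m) (m))) (r (f (t)) (f (t)) (g (t) (m) (t))) (s (k (t) (t) (m)) (w (t) (m)))) = g(0, 3, 3) = 1


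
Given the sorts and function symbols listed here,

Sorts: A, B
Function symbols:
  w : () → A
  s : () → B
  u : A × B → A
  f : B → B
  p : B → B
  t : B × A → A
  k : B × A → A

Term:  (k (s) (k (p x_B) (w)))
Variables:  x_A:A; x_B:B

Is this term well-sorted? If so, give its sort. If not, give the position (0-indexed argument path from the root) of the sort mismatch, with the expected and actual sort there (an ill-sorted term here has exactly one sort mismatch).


well-sorted; sort = A

  (s) : B
      x_B : B
    (p x_B) : B
    (w) : A
  (k (p x_B) (w)) : A
(k (s) (k (p x_B) (w))) : A


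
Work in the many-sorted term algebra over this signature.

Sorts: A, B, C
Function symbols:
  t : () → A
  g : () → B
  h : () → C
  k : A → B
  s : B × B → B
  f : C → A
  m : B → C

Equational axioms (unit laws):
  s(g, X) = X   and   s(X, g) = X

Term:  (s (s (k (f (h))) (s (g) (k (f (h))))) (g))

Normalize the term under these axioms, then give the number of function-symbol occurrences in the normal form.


1. (s (s (k (f (h))) (s (g) (k (f (h))))) (g))  →  (s (k (f (h))) (s (g) (k (f (h)))))
2. (s (k (f (h))) (s (g) (k (f (h)))))  →  (s (k (f (h))) (k (f (h))))
normal form: (s (k (f (h))) (k (f (h))))

size = 7


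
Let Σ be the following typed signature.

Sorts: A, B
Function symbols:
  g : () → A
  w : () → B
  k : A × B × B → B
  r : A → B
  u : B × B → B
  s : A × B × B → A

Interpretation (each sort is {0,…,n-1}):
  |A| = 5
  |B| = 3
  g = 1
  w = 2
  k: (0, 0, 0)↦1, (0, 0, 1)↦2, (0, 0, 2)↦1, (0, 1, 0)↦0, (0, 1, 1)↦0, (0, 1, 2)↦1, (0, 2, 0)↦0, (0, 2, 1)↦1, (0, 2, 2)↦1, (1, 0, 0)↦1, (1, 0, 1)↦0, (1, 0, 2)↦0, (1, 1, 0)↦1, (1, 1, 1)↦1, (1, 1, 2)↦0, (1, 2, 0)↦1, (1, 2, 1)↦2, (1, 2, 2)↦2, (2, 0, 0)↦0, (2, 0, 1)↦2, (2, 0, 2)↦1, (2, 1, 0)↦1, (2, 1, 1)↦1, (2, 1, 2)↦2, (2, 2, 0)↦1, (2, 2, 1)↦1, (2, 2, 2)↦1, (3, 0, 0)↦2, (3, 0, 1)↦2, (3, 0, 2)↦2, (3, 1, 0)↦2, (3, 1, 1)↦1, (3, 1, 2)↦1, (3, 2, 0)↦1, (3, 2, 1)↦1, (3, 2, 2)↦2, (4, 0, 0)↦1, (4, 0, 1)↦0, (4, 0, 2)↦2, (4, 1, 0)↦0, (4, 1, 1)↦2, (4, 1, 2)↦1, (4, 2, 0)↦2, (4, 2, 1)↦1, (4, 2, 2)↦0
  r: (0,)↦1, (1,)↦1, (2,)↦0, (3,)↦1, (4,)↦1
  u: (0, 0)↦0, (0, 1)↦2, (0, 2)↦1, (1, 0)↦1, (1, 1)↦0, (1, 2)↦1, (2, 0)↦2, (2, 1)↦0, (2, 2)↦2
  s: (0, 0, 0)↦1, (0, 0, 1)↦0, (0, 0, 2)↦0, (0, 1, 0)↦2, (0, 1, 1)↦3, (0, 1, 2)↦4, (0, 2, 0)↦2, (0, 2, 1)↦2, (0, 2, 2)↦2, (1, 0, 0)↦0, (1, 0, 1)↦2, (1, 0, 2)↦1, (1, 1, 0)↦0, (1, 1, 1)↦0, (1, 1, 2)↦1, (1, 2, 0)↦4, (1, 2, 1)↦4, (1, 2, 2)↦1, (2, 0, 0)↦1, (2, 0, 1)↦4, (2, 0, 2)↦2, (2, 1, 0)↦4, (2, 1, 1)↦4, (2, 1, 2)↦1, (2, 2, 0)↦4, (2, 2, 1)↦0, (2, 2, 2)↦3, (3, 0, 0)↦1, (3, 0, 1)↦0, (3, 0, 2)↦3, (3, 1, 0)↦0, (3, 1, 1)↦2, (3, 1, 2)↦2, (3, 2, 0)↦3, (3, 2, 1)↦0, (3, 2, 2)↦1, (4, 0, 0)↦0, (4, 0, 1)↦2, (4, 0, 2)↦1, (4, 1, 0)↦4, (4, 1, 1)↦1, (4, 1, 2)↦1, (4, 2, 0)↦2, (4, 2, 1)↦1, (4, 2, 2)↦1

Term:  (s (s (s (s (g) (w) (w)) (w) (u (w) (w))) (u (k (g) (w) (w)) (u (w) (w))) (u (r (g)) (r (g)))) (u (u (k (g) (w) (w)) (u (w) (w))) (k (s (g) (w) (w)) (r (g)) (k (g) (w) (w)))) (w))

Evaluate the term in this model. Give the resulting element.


  g = 1
  w = 2
  w = 2
  (s (g) (w) (w)) = s(1, 2, 2) = 1
  w = 2
  w = 2
  w = 2
  (u (w) (w)) = u(2, 2) = 2
  (s (s (g) (w) (w)) (w) (u (w) (w))) = s(1, 2, 2) = 1
  g = 1
  w = 2
  w = 2
  (k (g) (w) (w)) = k(1, 2, 2) = 2
  w = 2
  w = 2
  (u (w) (w)) = u(2, 2) = 2
  (u (k (g) (w) (w)) (u (w) (w))) = u(2, 2) = 2
  g = 1
  (r (g)) = r(1,) = 1
  g = 1
  (r (g)) = r(1,) = 1
  (u (r (g)) (r (g))) = u(1, 1) = 0
  (s (s (s (g) (w) (w)) (w) (u (w) (w))) (u (k (g) (w) (w)) (u (w) (w))) (u (r (g)) (r (g)))) = s(1, 2, 0) = 4
  g = 1
  w = 2
  w = 2
  (k (g) (w) (w)) = k(1, 2, 2) = 2
  w = 2
  w = 2
  (u (w) (w)) = u(2, 2) = 2
  (u (k (g) (w) (w)) (u (w) (w))) = u(2, 2) = 2
  g = 1
  w = 2
  w = 2
  (s (g) (w) (w)) = s(1, 2, 2) = 1
  g = 1
  (r (g)) = r(1,) = 1
  g = 1
  w = 2
  w = 2
  (k (g) (w) (w)) = k(1, 2, 2) = 2
  (k (s (g) (w) (w)) (r (g)) (k (g) (w) (w))) = k(1, 1, 2) = 0
  (u (u (k (g) (w) (w)) (u (w) (w))) (k (s (g) (w) (w)) (r (g)) (k (g) (w) (w)))) = u(2, 0) = 2
  w = 2
  (s (s (s (s (g) (w) (w)) (w) (u (w) (w))) (u (k (g) (w) (w)) (u (w) (w))) (u (r (g)) (r (g)))) (u (u (k (g) (w) (w)) (u (w) (w))) (k (s (g) (w) (w)) (r (g)) (k (g) (w) (w)))) (w)) = s(4, 2, 2) = 1

value = 1


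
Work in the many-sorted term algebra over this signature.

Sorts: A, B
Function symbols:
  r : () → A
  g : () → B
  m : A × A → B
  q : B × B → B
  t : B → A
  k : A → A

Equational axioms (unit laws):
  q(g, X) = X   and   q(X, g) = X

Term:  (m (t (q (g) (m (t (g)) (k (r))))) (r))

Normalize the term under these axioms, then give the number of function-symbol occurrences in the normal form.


size = 8

1. (m (t (q (g) (m (t (g)) (k (r))))) (r))  →  (m (t (m (t (g)) (k (r)))) (r))
normal form: (m (t (m (t (g)) (k (r)))) (r))


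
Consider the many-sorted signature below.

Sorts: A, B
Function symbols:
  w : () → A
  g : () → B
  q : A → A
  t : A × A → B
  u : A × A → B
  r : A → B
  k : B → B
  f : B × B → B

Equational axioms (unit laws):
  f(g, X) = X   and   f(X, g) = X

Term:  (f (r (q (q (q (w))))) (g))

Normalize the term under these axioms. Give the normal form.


1. (f (r (q (q (q (w))))) (g))  →  (r (q (q (q (w)))))

normal form = (r (q (q (q (w)))))


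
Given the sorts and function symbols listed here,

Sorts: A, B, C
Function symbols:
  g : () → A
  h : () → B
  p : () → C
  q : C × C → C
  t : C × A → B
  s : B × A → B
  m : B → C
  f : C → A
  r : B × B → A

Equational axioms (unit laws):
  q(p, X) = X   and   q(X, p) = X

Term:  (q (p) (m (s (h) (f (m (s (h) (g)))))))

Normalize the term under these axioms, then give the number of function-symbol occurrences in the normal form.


1. (q (p) (m (s (h) (f (m (s (h) (g)))))))  →  (m (s (h) (f (m (s (h) (g))))))
normal form: (m (s (h) (f (m (s (h) (g))))))

size = 8


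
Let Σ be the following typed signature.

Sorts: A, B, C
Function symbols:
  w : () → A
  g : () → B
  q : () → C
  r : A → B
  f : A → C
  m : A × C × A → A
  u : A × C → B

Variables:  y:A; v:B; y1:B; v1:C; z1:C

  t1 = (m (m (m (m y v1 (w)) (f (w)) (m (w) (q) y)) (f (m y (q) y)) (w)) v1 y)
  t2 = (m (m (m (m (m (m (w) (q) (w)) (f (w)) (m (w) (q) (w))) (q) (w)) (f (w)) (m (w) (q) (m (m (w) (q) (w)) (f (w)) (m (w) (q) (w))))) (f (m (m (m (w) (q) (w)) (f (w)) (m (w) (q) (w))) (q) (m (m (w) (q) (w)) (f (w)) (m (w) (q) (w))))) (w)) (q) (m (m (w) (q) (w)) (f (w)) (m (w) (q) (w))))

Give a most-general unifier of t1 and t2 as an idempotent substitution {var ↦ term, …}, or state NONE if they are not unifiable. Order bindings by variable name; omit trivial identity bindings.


{v1 ↦ (q), y ↦ (m (m (w) (q) (w)) (f (w)) (m (w) (q) (w)))}


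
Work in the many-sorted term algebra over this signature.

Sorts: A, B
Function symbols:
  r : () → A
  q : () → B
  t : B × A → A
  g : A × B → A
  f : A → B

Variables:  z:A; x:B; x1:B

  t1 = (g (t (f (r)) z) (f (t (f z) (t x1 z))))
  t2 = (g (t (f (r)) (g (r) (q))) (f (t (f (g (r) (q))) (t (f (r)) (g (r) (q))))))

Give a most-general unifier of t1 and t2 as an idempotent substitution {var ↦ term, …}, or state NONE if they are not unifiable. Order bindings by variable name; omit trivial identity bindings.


{x1 ↦ (f (r)), z ↦ (g (r) (q))}


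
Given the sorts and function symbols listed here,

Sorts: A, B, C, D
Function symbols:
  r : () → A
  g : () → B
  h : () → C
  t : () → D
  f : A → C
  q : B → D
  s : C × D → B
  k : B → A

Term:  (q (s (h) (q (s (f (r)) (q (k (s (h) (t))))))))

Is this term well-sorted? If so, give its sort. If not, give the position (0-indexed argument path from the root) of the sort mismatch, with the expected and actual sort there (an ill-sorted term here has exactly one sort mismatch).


    (h) : C
          (r) : A
        (f (r)) : C
              (h) : C
              (t) : D
            (s (h) (t)) : B
          (k (s (h) (t))) : A
        (q (k (s (h) (t)))) : ✗ arg 0 at [0, 1, 0, 1, 0] has sort A, expected B

ill-sorted at position [0, 1, 0, 1, 0]: expected B, got A


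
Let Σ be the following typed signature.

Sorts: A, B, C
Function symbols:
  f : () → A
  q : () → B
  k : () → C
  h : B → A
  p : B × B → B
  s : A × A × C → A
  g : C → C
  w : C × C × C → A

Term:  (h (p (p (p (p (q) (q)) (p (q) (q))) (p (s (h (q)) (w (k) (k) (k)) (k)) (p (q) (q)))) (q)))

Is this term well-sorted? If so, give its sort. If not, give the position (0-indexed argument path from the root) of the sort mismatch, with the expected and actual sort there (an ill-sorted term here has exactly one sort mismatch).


ill-sorted at position [0, 0, 1, 0]: expected B, got A

          (q) : B
          (q) : B
        (p (q) (q)) : B
          (q) : B
          (q) : B
        (p (q) (q)) : B
      (p (p (q) (q)) (p (q) (q))) : B
            (q) : B
          (h (q)) : A
            (k) : C
            (k) : C
            (k) : C
          (w (k) (k) (k)) : A
          (k) : C
        (s (h (q)) (w (k) (k) (k)) (k)) : A
          (q) : B
          (q) : B
        (p (q) (q)) : B
      (p (s (h (q)) (w (k) (k) (k)) (k)) (p (q) (q))) : ✗ arg 0 at [0, 0, 1, 0] has sort A, expected B
    (q) : B


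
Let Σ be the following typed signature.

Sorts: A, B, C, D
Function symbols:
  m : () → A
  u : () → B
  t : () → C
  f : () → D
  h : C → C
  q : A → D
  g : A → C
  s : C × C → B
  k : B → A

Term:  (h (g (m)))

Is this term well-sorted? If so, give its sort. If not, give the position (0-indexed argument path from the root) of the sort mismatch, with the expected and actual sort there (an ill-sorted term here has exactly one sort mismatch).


    (m) : A
  (g (m)) : C
(h (g (m))) : C

well-sorted; sort = C


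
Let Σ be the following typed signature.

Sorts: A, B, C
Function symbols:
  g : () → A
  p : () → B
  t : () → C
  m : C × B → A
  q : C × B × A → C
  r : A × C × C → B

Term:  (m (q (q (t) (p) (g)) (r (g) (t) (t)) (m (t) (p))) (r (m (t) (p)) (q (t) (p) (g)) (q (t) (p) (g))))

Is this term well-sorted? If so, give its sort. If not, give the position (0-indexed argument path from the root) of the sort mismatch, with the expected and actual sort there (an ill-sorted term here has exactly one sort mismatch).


well-sorted; sort = A

      (t) : C
      (p) : B
      (g) : A
    (q (t) (p) (g)) : C
      (g) : A
      (t) : C
      (t) : C
    (r (g) (t) (t)) : B
      (t) : C
      (p) : B
    (m (t) (p)) : A
  (q (q (t) (p) (g)) (r (g) (t) (t)) (m (t) (p))) : C
      (t) : C
      (p) : B
    (m (t) (p)) : A
      (t) : C
      (p) : B
      (g) : A
    (q (t) (p) (g)) : C
      (t) : C
      (p) : B
      (g) : A
    (q (t) (p) (g)) : C
  (r (m (t) (p)) (q (t) (p) (g)) (q (t) (p) (g))) : B
(m (q (q (t) (p) (g)) (r (g) (t) (t)) (m (t) (p))) (r (m (t) (p)) (q (t) (p) (g)) (q (t) (p) (g)))) : A


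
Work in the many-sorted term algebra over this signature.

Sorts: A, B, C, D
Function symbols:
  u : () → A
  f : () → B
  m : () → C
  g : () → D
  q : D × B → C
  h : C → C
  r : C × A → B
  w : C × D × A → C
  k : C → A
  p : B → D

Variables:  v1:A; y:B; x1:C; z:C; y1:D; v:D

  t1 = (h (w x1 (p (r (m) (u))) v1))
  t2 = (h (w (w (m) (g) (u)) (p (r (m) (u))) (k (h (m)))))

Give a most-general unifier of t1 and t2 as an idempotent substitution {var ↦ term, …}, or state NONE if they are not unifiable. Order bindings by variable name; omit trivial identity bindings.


{v1 ↦ (k (h (m))), x1 ↦ (w (m) (g) (u))}


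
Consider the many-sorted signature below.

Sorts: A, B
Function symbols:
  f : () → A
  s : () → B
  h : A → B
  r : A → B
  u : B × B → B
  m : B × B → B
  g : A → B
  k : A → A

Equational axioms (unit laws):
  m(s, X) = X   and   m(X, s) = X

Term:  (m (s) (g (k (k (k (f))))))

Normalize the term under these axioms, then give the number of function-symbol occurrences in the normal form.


1. (m (s) (g (k (k (k (f))))))  →  (g (k (k (k (f)))))
normal form: (g (k (k (k (f)))))

size = 5


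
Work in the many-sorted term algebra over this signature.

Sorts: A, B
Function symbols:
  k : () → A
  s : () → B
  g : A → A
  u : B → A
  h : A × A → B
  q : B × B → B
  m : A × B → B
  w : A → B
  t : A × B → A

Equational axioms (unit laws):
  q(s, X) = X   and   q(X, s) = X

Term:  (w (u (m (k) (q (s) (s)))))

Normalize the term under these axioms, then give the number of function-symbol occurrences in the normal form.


size = 5

1. (w (u (m (k) (q (s) (s)))))  →  (w (u (m (k) (s))))
normal form: (w (u (m (k) (s))))


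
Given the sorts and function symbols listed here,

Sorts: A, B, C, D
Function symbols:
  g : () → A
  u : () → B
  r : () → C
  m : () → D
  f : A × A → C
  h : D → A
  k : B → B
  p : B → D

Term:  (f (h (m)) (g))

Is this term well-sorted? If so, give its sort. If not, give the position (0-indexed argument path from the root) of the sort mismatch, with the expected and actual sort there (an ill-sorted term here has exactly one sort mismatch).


    (m) : D
  (h (m)) : A
  (g) : A
(f (h (m)) (g)) : C

well-sorted; sort = C


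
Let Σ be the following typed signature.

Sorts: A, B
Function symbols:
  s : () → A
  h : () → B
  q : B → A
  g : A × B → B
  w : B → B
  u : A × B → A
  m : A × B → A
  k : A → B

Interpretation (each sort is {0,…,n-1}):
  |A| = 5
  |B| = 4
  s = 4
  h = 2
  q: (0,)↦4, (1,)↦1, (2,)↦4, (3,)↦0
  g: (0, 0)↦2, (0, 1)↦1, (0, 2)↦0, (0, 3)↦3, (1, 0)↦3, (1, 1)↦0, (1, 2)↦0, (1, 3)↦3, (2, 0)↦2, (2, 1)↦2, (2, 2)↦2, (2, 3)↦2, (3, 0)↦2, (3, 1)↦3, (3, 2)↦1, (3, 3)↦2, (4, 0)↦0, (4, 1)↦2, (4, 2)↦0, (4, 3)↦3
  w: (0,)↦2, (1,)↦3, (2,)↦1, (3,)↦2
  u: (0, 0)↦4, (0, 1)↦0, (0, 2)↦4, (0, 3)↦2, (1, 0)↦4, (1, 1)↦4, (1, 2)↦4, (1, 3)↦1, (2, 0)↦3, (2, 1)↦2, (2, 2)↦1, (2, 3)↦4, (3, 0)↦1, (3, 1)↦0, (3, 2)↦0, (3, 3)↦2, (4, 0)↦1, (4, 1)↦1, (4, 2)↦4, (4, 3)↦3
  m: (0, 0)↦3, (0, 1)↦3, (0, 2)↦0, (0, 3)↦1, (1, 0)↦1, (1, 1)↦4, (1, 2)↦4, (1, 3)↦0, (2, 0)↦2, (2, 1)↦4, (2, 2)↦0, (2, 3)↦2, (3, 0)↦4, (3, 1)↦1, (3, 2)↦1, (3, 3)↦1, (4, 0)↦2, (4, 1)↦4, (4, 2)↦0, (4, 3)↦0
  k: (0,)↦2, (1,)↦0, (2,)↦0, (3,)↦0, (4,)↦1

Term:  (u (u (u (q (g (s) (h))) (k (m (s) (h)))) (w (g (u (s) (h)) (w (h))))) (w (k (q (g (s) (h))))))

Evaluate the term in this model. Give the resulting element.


value = 1

  s = 4
  h = 2
  (g (s) (h)) = g(4, 2) = 0
  (q (g (s) (h))) = q(0,) = 4
  s = 4
  h = 2
  (m (s) (h)) = m(4, 2) = 0
  (k (m (s) (h))) = k(0,) = 2
  (u (q (g (s) (h))) (k (m (s) (h)))) = u(4, 2) = 4
  s = 4
  h = 2
  (u (s) (h)) = u(4, 2) = 4
  h = 2
  (w (h)) = w(2,) = 1
  (g (u (s) (h)) (w (h))) = g(4, 1) = 2
  (w (g (u (s) (h)) (w (h)))) = w(2,) = 1
  (u (u (q (g (s) (h))) (k (m (s) (h)))) (w (g (u (s) (h)) (w (h))))) = u(4, 1) = 1
  s = 4
  h = 2
  (g (s) (h)) = g(4, 2) = 0
  (q (g (s) (h))) = q(0,) = 4
  (k (q (g (s) (h)))) = k(4,) = 1
  (w (k (q (g (s) (h))))) = w(1,) = 3
  (u (u (u (q (g (s) (h))) (k (m (s) (h)))) (w (g (u (s) (h)) (w (h))))) (w (k (q (g (s) (h)))))) = u(1, 3) = 1


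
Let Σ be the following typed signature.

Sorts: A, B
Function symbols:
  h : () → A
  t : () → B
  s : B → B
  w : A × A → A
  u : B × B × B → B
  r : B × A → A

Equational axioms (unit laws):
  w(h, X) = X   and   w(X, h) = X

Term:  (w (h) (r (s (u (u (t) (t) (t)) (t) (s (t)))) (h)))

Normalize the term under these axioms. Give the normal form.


1. (w (h) (r (s (u (u (t) (t) (t)) (t) (s (t)))) (h)))  →  (r (s (u (u (t) (t) (t)) (t) (s (t)))) (h))

normal form = (r (s (u (u (t) (t) (t)) (t) (s (t)))) (h))


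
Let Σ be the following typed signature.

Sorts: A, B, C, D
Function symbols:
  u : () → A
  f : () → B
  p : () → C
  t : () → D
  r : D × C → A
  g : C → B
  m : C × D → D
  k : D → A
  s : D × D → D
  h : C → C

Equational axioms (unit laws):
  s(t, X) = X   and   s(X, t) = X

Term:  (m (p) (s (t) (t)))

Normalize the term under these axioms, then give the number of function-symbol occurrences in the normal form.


1. (m (p) (s (t) (t)))  →  (m (p) (t))
normal form: (m (p) (t))

size = 3
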